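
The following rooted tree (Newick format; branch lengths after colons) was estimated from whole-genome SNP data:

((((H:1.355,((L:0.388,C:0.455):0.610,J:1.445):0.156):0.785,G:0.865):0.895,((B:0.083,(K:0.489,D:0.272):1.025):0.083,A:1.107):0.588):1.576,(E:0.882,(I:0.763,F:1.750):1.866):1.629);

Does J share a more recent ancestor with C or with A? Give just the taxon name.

The MRCA of J and C subtends ((L,C),J) (3 taxa).
The MRCA of J and A subtends (((H,((L,C),J)),G),((B,(K,D)),A)) (9 taxa).
The first is nested inside the second, so J shares a more recent common ancestor with C.

C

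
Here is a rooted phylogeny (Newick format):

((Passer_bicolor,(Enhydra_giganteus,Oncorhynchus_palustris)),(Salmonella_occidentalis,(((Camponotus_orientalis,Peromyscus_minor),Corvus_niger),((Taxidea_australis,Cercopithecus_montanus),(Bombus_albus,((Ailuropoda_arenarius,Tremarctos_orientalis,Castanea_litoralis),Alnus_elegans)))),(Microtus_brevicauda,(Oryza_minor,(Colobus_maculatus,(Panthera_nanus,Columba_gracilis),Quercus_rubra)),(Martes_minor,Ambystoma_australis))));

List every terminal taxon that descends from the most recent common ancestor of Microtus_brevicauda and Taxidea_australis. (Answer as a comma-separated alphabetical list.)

Ailuropoda_arenarius, Alnus_elegans, Ambystoma_australis, Bombus_albus, Camponotus_orientalis, Castanea_litoralis, Cercopithecus_montanus, Colobus_maculatus, Columba_gracilis, Corvus_niger, Martes_minor, Microtus_brevicauda, Oryza_minor, Panthera_nanus, Peromyscus_minor, Quercus_rubra, Salmonella_occidentalis, Taxidea_australis, Tremarctos_orientalis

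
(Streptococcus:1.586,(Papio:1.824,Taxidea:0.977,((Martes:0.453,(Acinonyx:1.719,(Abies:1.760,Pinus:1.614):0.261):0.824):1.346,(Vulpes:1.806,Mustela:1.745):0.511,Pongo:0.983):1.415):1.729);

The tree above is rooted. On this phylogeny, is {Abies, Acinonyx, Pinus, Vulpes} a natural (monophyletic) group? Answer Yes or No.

No

The MRCA of the listed taxa subtends ((Martes,(Acinonyx,(Abies,Pinus))),(Vulpes,Mustela),Pongo).
That clade also contains Martes, Mustela, Pongo, which are not in the proposed group, so the group is not monophyletic.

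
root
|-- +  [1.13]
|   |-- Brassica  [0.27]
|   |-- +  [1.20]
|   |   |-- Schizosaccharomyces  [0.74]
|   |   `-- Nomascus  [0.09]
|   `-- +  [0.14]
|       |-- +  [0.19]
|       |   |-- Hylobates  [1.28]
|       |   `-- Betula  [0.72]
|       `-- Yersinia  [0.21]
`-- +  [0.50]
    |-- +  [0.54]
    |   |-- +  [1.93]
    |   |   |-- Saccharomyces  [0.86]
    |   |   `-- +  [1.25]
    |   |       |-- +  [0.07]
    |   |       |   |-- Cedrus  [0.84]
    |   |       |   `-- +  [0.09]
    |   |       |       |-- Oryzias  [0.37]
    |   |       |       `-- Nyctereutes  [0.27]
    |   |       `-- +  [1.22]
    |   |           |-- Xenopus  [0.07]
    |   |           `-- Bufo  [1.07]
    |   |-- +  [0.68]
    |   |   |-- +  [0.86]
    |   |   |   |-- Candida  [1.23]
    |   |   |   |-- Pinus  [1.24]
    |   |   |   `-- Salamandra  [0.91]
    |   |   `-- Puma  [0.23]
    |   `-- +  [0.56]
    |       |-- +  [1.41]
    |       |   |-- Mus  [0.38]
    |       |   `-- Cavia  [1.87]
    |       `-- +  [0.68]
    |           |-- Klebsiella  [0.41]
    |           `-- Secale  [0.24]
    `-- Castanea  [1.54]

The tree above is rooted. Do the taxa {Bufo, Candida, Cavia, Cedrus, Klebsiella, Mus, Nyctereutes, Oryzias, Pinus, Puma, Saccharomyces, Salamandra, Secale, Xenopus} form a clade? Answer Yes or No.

Yes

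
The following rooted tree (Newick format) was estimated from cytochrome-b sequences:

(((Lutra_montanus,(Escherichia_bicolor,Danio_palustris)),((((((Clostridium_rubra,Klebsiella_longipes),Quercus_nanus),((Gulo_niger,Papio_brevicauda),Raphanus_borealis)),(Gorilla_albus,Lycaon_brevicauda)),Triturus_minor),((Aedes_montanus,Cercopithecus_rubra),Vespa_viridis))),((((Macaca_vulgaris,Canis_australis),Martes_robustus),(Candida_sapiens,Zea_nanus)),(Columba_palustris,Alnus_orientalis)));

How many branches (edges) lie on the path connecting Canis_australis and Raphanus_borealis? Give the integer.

The MRCA of Canis_australis and Raphanus_borealis is the root of the tree.
From Canis_australis up to that node: 5 branches. From Raphanus_borealis up to the same node: 7 branches. Total: 5 + 7 = 12.

12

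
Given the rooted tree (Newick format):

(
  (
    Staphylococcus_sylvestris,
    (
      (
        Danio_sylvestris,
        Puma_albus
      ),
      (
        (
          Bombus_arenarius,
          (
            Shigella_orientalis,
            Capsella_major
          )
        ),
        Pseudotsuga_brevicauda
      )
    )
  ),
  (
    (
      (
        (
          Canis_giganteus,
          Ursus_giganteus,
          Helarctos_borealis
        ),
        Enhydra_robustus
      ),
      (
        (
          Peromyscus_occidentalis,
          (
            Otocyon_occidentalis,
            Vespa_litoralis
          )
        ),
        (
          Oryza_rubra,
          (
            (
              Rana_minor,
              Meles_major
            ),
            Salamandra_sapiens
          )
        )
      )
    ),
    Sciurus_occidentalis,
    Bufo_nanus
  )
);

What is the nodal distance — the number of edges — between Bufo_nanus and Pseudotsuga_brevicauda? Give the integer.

The MRCA of Bufo_nanus and Pseudotsuga_brevicauda is the root of the tree.
From Bufo_nanus up to that node: 2 branches. From Pseudotsuga_brevicauda up to the same node: 4 branches. Total: 2 + 4 = 6.

6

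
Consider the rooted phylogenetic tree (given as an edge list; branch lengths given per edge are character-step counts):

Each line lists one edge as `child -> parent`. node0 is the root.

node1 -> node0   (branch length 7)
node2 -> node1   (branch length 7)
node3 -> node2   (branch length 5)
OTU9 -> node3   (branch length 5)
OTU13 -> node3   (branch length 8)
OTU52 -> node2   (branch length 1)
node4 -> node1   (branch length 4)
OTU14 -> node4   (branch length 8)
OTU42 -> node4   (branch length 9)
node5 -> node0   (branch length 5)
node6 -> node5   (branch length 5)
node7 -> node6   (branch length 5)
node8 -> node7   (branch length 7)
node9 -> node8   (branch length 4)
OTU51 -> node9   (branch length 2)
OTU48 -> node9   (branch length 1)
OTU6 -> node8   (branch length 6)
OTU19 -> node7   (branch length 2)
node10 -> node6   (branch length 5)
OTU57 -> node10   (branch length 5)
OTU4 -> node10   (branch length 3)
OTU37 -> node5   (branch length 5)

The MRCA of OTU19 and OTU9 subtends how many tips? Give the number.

12

The MRCA of OTU19 and OTU9 is the root, so the clade is the entire tree.
That clade contains 12 terminal taxa: OTU13, OTU14, OTU19, OTU37, OTU4, OTU42, OTU48, OTU51, OTU52, OTU57, OTU6, OTU9.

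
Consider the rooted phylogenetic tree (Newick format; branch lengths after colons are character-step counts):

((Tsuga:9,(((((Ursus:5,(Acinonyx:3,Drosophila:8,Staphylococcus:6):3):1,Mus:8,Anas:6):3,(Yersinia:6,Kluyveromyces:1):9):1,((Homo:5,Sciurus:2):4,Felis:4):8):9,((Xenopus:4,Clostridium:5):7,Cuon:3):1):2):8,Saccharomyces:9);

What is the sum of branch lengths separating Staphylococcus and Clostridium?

The path runs Staphylococcus → … → MRCA → … → Clostridium; the MRCA is the node subtending (((((Ursus,(Acinonyx,Drosophila,Staphylococcus)),Mus,Anas),(Yersinia,Kluyveromyces)),((Homo,Sciurus),Felis)),((Xenopus,Clostridium),Cuon)).
Branch lengths along that path: 6 + 3 + 1 + 3 + 1 + 9 + 1 + 7 + 5 = 36.

36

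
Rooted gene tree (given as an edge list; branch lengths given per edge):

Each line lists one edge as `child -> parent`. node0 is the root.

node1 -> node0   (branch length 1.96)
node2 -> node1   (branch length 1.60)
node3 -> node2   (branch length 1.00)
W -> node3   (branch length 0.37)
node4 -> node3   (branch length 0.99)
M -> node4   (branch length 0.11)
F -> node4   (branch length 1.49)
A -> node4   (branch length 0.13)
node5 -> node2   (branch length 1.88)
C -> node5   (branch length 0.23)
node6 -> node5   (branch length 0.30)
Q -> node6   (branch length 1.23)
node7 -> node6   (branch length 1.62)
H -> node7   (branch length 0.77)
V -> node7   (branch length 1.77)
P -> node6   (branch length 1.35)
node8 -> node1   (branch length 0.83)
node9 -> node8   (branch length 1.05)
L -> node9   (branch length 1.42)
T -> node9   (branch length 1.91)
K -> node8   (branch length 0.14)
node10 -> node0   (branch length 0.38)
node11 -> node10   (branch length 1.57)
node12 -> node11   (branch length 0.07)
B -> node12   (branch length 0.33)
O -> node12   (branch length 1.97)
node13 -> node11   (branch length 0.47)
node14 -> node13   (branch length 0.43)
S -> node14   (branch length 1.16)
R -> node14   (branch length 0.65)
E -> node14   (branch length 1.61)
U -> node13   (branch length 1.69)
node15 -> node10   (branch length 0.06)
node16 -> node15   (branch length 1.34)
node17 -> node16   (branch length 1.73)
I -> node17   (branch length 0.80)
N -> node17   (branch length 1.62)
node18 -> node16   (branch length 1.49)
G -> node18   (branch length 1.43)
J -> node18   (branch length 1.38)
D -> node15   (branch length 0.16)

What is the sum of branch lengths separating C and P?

1.88

The path runs C → … → MRCA → … → P; the MRCA is the node subtending (C,(Q,(H,V),P)).
Branch lengths along that path: 0.23 + 0.30 + 1.35 = 1.88.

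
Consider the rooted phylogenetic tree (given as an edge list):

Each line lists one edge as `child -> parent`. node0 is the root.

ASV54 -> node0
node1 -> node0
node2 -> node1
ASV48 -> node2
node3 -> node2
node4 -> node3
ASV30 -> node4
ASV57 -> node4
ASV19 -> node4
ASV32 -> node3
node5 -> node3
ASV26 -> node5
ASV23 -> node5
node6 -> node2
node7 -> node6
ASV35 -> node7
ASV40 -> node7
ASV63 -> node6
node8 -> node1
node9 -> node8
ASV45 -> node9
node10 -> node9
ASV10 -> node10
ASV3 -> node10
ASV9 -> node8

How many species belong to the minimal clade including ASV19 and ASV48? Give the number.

10

The MRCA of ASV19 and ASV48 is the node subtending (ASV48,((ASV30,ASV57,ASV19),ASV32,(ASV26,ASV23)),((ASV35,ASV40),ASV63)).
That clade contains 10 terminal taxa: ASV19, ASV23, ASV26, ASV30, ASV32, ASV35, ASV40, ASV48, ASV57, ASV63.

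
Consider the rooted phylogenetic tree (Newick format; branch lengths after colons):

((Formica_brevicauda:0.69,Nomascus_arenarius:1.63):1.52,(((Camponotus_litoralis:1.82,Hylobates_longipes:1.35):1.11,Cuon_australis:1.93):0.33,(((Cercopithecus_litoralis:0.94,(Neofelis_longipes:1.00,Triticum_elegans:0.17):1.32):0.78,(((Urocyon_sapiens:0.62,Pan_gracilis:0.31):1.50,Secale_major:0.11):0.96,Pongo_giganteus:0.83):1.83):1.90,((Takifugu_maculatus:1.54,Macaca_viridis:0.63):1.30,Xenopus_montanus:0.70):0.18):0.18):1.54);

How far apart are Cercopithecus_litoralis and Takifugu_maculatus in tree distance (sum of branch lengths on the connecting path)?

6.64

The path runs Cercopithecus_litoralis → … → MRCA → … → Takifugu_maculatus; the MRCA is the node subtending (((Cercopithecus_litoralis,(Neofelis_longipes,Triticum_elegans)),(((Urocyon_sapiens,Pan_gracilis),Secale_major),Pongo_giganteus)),((Takifugu_maculatus,Macaca_viridis),Xenopus_montanus)).
Branch lengths along that path: 0.94 + 0.78 + 1.90 + 0.18 + 1.30 + 1.54 = 6.64.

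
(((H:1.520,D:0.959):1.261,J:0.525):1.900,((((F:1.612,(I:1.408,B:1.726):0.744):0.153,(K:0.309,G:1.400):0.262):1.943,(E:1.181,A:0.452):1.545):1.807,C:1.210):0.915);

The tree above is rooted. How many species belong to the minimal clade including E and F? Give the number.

The MRCA of E and F is the node subtending (((F,(I,B)),(K,G)),(E,A)).
That clade contains 7 terminal taxa: A, B, E, F, G, I, K.

7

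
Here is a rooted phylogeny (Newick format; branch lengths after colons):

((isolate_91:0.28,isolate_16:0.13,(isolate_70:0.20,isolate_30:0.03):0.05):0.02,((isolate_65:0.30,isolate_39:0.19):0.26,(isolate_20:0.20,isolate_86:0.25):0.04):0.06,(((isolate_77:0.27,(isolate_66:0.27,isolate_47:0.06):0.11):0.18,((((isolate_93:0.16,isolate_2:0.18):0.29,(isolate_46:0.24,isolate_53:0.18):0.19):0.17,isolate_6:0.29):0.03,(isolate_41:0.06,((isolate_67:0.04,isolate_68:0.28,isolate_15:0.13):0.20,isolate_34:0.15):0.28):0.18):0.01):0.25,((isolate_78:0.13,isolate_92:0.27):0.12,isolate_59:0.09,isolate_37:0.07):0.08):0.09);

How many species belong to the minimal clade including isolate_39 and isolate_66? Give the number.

The MRCA of isolate_39 and isolate_66 is the root, so the clade is the entire tree.
That clade contains 25 terminal taxa: isolate_15, isolate_16, isolate_2, isolate_20, isolate_30, isolate_34, isolate_37, isolate_39, isolate_41, isolate_46, isolate_47, isolate_53, isolate_59, isolate_6, isolate_65, isolate_66, isolate_67, isolate_68, isolate_70, isolate_77, isolate_78, isolate_86, isolate_91, isolate_92, isolate_93.

25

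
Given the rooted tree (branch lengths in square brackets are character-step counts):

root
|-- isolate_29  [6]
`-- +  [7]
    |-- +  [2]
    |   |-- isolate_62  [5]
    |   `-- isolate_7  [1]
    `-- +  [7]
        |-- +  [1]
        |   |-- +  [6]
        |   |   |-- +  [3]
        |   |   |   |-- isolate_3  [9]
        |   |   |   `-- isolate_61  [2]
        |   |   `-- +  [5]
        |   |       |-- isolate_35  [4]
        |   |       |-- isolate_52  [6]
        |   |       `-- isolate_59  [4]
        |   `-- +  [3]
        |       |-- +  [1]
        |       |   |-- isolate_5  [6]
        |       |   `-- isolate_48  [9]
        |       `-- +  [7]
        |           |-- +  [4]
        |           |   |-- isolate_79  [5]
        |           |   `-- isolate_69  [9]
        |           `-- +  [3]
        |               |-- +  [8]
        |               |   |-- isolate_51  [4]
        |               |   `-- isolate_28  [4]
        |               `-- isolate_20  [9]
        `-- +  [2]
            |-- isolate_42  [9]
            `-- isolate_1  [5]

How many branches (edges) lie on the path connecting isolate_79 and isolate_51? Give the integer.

The MRCA of isolate_79 and isolate_51 is the node subtending ((isolate_79,isolate_69),((isolate_51,isolate_28),isolate_20)).
From isolate_79 up to that node: 2 branches. From isolate_51 up to the same node: 3 branches. Total: 2 + 3 = 5.

5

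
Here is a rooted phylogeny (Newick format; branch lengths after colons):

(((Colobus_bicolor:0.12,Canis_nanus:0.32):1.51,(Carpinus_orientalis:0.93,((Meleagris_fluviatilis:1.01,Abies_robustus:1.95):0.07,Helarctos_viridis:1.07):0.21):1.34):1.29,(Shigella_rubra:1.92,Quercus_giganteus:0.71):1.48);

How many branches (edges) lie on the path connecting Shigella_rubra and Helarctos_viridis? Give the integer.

The MRCA of Shigella_rubra and Helarctos_viridis is the root of the tree.
From Shigella_rubra up to that node: 2 branches. From Helarctos_viridis up to the same node: 4 branches. Total: 2 + 4 = 6.

6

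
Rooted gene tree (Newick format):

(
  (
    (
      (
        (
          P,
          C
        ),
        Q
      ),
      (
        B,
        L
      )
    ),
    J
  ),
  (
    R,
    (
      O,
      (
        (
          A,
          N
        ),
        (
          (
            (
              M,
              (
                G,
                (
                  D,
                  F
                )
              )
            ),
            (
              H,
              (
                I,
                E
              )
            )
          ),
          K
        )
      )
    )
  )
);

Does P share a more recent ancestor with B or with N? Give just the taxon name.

B

The MRCA of P and B subtends (((P,C),Q),(B,L)) (5 taxa).
The MRCA of P and N is the root, subtending the entire tree (18 taxa).
The first is nested inside the second, so P shares a more recent common ancestor with B.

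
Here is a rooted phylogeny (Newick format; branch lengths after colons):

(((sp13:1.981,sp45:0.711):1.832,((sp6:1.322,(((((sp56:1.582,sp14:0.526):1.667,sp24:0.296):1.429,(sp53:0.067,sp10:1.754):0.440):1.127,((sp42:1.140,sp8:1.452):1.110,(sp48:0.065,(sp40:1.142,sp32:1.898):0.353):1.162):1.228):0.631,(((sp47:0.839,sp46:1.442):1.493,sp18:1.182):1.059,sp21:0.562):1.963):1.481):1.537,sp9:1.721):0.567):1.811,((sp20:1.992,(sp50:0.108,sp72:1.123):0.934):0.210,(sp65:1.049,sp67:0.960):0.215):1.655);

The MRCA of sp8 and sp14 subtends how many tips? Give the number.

10

The MRCA of sp8 and sp14 is the node subtending ((((sp56,sp14),sp24),(sp53,sp10)),((sp42,sp8),(sp48,(sp40,sp32)))).
That clade contains 10 terminal taxa: sp10, sp14, sp24, sp32, sp40, sp42, sp48, sp53, sp56, sp8.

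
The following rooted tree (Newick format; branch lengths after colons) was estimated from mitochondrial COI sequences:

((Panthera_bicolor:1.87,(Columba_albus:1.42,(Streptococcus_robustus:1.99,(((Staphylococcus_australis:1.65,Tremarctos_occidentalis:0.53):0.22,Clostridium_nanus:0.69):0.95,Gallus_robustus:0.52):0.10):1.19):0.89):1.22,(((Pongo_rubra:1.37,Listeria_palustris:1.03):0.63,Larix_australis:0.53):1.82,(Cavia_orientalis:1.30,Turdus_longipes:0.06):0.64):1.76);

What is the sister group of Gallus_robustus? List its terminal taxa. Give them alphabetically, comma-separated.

Clostridium_nanus, Staphylococcus_australis, Tremarctos_occidentalis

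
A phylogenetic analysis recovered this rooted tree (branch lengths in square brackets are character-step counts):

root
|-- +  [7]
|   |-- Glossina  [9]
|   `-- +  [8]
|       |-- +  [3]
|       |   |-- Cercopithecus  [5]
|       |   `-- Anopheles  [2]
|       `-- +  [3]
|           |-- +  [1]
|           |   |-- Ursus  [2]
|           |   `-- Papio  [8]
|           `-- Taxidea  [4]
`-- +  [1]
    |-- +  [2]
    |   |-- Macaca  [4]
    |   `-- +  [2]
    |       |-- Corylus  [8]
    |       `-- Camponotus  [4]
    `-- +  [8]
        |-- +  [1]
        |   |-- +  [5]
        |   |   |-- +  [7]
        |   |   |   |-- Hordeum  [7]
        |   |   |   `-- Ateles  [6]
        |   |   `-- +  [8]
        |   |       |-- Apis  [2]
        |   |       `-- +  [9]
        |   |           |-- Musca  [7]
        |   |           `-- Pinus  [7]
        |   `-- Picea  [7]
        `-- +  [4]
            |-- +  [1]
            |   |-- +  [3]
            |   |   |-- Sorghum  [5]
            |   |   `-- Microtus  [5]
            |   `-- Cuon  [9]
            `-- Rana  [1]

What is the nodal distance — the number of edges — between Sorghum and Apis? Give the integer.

8

The MRCA of Sorghum and Apis is the node subtending ((((Hordeum,Ateles),(Apis,(Musca,Pinus))),Picea),(((Sorghum,Microtus),Cuon),Rana)).
From Sorghum up to that node: 4 branches. From Apis up to the same node: 4 branches. Total: 4 + 4 = 8.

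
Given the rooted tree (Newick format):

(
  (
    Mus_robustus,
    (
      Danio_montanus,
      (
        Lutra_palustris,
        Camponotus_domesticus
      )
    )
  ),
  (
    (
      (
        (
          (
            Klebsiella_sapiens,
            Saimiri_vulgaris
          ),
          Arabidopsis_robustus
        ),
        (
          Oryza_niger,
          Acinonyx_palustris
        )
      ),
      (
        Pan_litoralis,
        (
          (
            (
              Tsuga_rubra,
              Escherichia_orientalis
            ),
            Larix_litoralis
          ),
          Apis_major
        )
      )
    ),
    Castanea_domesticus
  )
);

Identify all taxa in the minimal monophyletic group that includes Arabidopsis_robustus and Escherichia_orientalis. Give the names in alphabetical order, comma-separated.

Tracing Arabidopsis_robustus: it sits inside ((Klebsiella_sapiens,Saimiri_vulgaris),Arabidopsis_robustus).
Tracing Escherichia_orientalis: it sits inside (Tsuga_rubra,Escherichia_orientalis).
The smallest clade enclosing both is ((((Klebsiella_sapiens,Saimiri_vulgaris),Arabidopsis_robustus),(Oryza_niger,Acinonyx_palustris)),(Pan_litoralis,(((Tsuga_rubra,Escherichia_orientalis),Larix_litoralis),Apis_major))); the answer is its 10 terminal taxa in alphabetical order.

Acinonyx_palustris, Apis_major, Arabidopsis_robustus, Escherichia_orientalis, Klebsiella_sapiens, Larix_litoralis, Oryza_niger, Pan_litoralis, Saimiri_vulgaris, Tsuga_rubra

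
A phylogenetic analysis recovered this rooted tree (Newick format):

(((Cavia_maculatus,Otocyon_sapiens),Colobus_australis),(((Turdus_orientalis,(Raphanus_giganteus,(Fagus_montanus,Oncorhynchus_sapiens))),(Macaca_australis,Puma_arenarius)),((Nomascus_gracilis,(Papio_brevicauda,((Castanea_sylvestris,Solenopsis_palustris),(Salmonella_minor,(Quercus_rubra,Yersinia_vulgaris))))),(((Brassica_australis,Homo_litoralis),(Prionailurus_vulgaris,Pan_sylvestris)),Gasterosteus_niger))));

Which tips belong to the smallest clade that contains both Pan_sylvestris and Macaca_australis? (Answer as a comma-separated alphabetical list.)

Brassica_australis, Castanea_sylvestris, Fagus_montanus, Gasterosteus_niger, Homo_litoralis, Macaca_australis, Nomascus_gracilis, Oncorhynchus_sapiens, Pan_sylvestris, Papio_brevicauda, Prionailurus_vulgaris, Puma_arenarius, Quercus_rubra, Raphanus_giganteus, Salmonella_minor, Solenopsis_palustris, Turdus_orientalis, Yersinia_vulgaris

Tracing Pan_sylvestris: it sits inside (Prionailurus_vulgaris,Pan_sylvestris).
Tracing Macaca_australis: it sits inside (Macaca_australis,Puma_arenarius).
The smallest clade enclosing both is (((Turdus_orientalis,(Raphanus_giganteus,(Fagus_montanus,Oncorhynchus_sapiens))),(Macaca_australis,Puma_arenarius)),((Nomascus_gracilis,(Papio_brevicauda,((Castanea_sylvestris,Solenopsis_palustris),(Salmonella_minor,(Quercus_rubra,Yersinia_vulgaris))))),(((Brassica_australis,Homo_litoralis),(Prionailurus_vulgaris,Pan_sylvestris)),Gasterosteus_niger))); the answer is its 18 terminal taxa in alphabetical order.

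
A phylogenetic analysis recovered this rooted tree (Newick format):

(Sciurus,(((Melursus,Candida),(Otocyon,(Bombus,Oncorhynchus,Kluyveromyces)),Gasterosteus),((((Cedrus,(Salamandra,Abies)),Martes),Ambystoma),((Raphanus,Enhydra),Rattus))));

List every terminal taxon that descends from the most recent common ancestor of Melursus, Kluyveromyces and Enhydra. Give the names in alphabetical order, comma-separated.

Abies, Ambystoma, Bombus, Candida, Cedrus, Enhydra, Gasterosteus, Kluyveromyces, Martes, Melursus, Oncorhynchus, Otocyon, Raphanus, Rattus, Salamandra

Tracing Melursus: it sits inside (Melursus,Candida).
Tracing Kluyveromyces: it sits inside (Bombus,Oncorhynchus,Kluyveromyces).
Tracing Enhydra: it sits inside (Raphanus,Enhydra).
The smallest clade enclosing all 3 is (((Melursus,Candida),(Otocyon,(Bombus,Oncorhynchus,Kluyveromyces)),Gasterosteus),((((Cedrus,(Salamandra,Abies)),Martes),Ambystoma),((Raphanus,Enhydra),Rattus))); the answer is its 15 terminal taxa in alphabetical order.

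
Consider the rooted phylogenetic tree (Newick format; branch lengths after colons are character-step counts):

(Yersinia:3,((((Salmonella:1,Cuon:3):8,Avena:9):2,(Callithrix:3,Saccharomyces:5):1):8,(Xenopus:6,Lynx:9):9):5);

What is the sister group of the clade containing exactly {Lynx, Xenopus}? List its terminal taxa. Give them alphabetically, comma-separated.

Avena, Callithrix, Cuon, Saccharomyces, Salmonella

The clade containing exactly {Lynx, Xenopus} attaches to the tree at the node subtending ((((Salmonella,Cuon),Avena),(Callithrix,Saccharomyces)),(Xenopus,Lynx)).
The other lineage descending from that same node — the sister group — is (((Salmonella,Cuon),Avena),(Callithrix,Saccharomyces)); its 5 tips in alphabetical order are the answer.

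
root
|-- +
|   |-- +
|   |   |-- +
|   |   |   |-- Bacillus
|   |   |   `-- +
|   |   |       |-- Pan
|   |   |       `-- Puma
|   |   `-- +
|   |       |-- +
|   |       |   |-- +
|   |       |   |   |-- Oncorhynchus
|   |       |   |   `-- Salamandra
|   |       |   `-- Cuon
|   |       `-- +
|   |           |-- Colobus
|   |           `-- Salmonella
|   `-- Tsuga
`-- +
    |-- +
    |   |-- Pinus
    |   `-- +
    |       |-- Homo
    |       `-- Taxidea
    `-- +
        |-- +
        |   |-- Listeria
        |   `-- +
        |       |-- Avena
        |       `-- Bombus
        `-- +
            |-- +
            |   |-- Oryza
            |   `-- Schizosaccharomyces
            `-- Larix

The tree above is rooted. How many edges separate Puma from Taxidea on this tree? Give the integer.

The MRCA of Puma and Taxidea is the root of the tree.
From Puma up to that node: 5 branches. From Taxidea up to the same node: 4 branches. Total: 5 + 4 = 9.

9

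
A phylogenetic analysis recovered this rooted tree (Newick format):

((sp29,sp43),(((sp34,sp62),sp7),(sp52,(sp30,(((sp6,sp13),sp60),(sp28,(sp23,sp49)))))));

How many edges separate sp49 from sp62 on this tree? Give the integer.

9

The MRCA of sp49 and sp62 is the node subtending (((sp34,sp62),sp7),(sp52,(sp30,(((sp6,sp13),sp60),(sp28,(sp23,sp49)))))).
From sp49 up to that node: 6 branches. From sp62 up to the same node: 3 branches. Total: 6 + 3 = 9.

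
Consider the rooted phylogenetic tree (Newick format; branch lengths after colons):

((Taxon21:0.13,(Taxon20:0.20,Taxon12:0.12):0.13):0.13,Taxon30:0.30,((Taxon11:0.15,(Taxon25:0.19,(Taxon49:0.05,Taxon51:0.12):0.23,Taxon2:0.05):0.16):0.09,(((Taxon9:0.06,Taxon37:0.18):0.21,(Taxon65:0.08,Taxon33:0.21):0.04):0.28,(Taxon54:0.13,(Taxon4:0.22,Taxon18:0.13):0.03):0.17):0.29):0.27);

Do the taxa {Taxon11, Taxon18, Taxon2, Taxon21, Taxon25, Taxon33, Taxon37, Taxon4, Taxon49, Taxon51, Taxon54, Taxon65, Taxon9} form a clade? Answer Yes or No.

No

The MRCA of the listed taxa is the root, so the smallest clade containing them is the whole tree.
That clade also contains Taxon12, Taxon20, Taxon30, which are not in the proposed group, so the group is not monophyletic.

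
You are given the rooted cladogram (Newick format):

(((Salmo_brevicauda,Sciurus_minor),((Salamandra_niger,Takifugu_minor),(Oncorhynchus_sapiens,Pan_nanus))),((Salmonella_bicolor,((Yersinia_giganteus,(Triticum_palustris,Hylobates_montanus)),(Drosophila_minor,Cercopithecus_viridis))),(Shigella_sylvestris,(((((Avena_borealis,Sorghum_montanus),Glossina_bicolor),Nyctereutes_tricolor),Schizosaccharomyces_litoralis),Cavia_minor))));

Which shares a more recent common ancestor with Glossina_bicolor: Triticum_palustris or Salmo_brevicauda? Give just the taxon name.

Triticum_palustris

The MRCA of Glossina_bicolor and Triticum_palustris subtends ((Salmonella_bicolor,((Yersinia_giganteus,(Triticum_palustris,Hylobates_montanus)),(Drosophila_minor,Cercopithecus_viridis))),(Shigella_sylvestris,(((((Avena_borealis,Sorghum_montanus),Glossina_bicolor),Nyctereutes_tricolor),Schizosaccharomyces_litoralis),Cavia_minor))) (13 taxa).
The MRCA of Glossina_bicolor and Salmo_brevicauda is the root, subtending the entire tree (19 taxa).
The first is nested inside the second, so Glossina_bicolor shares a more recent common ancestor with Triticum_palustris.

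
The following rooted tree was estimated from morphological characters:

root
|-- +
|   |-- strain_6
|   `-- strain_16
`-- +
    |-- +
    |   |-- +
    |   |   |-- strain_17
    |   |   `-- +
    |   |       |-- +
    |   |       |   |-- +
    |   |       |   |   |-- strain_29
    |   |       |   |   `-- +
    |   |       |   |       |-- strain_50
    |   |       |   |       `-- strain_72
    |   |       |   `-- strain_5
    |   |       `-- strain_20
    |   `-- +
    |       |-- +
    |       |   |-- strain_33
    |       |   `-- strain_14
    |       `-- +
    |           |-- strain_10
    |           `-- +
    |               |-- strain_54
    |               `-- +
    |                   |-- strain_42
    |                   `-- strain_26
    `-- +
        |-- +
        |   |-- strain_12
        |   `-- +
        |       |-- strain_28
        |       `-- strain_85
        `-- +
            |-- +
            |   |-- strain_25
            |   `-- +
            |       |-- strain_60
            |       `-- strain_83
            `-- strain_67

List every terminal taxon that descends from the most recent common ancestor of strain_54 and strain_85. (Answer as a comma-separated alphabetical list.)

strain_10, strain_12, strain_14, strain_17, strain_20, strain_25, strain_26, strain_28, strain_29, strain_33, strain_42, strain_5, strain_50, strain_54, strain_60, strain_67, strain_72, strain_83, strain_85

Tracing strain_54: it sits inside (strain_54,(strain_42,strain_26)).
Tracing strain_85: it sits inside (strain_28,strain_85).
The smallest clade enclosing both is (((strain_17,(((strain_29,(strain_50,strain_72)),strain_5),strain_20)),((strain_33,strain_14),(strain_10,(strain_54,(strain_42,strain_26))))),((strain_12,(strain_28,strain_85)),((strain_25,(strain_60,strain_83)),strain_67))); the answer is its 19 terminal taxa in alphabetical order.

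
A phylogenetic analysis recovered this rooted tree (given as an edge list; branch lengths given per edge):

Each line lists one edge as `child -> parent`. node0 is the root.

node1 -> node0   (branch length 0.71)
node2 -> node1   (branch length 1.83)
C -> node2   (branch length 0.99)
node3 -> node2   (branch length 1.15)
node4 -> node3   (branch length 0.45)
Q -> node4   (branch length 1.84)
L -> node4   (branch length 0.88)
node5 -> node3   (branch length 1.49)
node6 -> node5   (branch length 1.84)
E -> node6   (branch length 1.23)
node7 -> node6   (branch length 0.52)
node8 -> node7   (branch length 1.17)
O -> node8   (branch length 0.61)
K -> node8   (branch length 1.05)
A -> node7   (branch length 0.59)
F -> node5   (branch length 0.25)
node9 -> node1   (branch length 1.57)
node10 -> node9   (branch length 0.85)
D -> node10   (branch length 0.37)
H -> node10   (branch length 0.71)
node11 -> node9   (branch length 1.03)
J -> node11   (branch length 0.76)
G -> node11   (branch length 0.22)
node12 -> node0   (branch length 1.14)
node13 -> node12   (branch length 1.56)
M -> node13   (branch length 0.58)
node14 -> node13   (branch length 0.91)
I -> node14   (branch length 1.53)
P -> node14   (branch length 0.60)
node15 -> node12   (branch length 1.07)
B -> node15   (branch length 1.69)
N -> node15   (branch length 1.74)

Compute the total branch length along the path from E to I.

13.39

The path runs E → … → MRCA → … → I; the MRCA is the root of the tree.
Branch lengths along that path: 1.23 + 1.84 + 1.49 + 1.15 + 1.83 + 0.71 + 1.14 + 1.56 + 0.91 + 1.53 = 13.39.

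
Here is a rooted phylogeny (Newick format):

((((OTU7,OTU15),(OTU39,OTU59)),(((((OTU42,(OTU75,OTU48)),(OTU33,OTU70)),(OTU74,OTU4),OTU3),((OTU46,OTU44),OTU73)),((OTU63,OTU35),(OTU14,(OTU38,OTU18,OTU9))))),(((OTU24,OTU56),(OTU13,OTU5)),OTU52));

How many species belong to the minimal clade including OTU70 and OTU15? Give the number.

21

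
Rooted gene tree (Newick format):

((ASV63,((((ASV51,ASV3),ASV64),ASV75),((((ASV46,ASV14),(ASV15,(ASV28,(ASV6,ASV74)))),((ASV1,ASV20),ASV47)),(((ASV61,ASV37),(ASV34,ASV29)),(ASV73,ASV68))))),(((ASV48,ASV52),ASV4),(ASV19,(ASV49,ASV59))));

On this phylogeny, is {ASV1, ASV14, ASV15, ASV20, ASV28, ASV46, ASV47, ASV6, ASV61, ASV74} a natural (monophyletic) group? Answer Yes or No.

No

The MRCA of the listed taxa subtends ((((ASV46,ASV14),(ASV15,(ASV28,(ASV6,ASV74)))),((ASV1,ASV20),ASV47)),(((ASV61,ASV37),(ASV34,ASV29)),(ASV73,ASV68))).
That clade also contains ASV29, ASV34, ASV37, ASV68, ASV73, which are not in the proposed group, so the group is not monophyletic.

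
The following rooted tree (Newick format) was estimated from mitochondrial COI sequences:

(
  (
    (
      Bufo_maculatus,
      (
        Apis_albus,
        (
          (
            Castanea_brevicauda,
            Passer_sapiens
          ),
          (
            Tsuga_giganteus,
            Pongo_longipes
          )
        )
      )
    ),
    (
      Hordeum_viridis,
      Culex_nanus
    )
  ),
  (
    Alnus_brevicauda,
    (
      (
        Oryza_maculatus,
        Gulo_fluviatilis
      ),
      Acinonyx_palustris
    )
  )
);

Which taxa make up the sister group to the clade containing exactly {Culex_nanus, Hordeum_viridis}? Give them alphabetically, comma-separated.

Apis_albus, Bufo_maculatus, Castanea_brevicauda, Passer_sapiens, Pongo_longipes, Tsuga_giganteus

The clade containing exactly {Culex_nanus, Hordeum_viridis} attaches to the tree at the node subtending ((Bufo_maculatus,(Apis_albus,((Castanea_brevicauda,Passer_sapiens),(Tsuga_giganteus,Pongo_longipes)))),(Hordeum_viridis,Culex_nanus)).
The other lineage descending from that same node — the sister group — is (Bufo_maculatus,(Apis_albus,((Castanea_brevicauda,Passer_sapiens),(Tsuga_giganteus,Pongo_longipes)))); its 6 tips in alphabetical order are the answer.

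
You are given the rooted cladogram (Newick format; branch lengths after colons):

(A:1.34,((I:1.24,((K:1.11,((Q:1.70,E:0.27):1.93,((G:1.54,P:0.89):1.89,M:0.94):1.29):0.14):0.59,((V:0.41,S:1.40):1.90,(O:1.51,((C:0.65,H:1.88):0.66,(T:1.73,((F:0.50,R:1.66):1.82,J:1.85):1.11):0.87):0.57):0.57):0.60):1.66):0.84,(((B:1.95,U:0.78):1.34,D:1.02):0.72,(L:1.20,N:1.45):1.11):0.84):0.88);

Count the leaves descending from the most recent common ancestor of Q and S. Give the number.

The MRCA of Q and S is the node subtending ((K,((Q,E),((G,P),M))),((V,S),(O,((C,H),(T,((F,R),J)))))).
That clade contains 15 terminal taxa: C, E, F, G, H, J, K, M, O, P, Q, R, S, T, V.

15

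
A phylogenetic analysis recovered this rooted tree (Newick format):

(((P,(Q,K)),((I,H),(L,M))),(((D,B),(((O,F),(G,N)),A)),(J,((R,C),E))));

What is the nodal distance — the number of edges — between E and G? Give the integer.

8

The MRCA of E and G is the node subtending (((D,B),(((O,F),(G,N)),A)),(J,((R,C),E))).
From E up to that node: 3 branches. From G up to the same node: 5 branches. Total: 3 + 5 = 8.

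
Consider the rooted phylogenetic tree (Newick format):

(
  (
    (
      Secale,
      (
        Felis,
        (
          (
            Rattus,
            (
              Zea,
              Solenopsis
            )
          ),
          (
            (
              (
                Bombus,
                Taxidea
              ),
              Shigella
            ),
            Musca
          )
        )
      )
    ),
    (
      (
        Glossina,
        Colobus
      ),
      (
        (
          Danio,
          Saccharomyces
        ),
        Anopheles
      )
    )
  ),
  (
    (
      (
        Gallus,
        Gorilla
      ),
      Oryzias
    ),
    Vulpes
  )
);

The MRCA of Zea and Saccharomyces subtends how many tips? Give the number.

14

The MRCA of Zea and Saccharomyces is the node subtending ((Secale,(Felis,((Rattus,(Zea,Solenopsis)),(((Bombus,Taxidea),Shigella),Musca)))),((Glossina,Colobus),((Danio,Saccharomyces),Anopheles))).
That clade contains 14 terminal taxa: Anopheles, Bombus, Colobus, Danio, Felis, Glossina, Musca, Rattus, Saccharomyces, Secale, Shigella, Solenopsis, Taxidea, Zea.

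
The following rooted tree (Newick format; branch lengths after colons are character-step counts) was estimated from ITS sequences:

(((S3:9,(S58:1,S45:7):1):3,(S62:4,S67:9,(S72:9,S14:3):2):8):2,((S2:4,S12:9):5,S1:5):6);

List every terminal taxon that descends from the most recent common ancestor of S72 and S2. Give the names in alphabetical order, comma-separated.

S1, S12, S14, S2, S3, S45, S58, S62, S67, S72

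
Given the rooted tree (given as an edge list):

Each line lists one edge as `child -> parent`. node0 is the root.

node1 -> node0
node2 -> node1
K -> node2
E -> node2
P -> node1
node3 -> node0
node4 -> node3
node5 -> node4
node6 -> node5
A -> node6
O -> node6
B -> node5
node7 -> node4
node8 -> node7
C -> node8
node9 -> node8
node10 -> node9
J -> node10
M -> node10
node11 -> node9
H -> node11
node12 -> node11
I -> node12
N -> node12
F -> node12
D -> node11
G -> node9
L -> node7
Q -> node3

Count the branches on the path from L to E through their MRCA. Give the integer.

The MRCA of L and E is the root of the tree.
From L up to that node: 4 branches. From E up to the same node: 3 branches. Total: 4 + 3 = 7.

7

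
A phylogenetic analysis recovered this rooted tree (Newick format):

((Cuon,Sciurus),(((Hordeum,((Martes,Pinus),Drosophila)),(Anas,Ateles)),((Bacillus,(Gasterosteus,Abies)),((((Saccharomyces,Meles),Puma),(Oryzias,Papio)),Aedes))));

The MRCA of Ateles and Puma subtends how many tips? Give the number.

15

The MRCA of Ateles and Puma is the node subtending (((Hordeum,((Martes,Pinus),Drosophila)),(Anas,Ateles)),((Bacillus,(Gasterosteus,Abies)),((((Saccharomyces,Meles),Puma),(Oryzias,Papio)),Aedes))).
That clade contains 15 terminal taxa: Abies, Aedes, Anas, Ateles, Bacillus, Drosophila, Gasterosteus, Hordeum, Martes, Meles, Oryzias, Papio, Pinus, Puma, Saccharomyces.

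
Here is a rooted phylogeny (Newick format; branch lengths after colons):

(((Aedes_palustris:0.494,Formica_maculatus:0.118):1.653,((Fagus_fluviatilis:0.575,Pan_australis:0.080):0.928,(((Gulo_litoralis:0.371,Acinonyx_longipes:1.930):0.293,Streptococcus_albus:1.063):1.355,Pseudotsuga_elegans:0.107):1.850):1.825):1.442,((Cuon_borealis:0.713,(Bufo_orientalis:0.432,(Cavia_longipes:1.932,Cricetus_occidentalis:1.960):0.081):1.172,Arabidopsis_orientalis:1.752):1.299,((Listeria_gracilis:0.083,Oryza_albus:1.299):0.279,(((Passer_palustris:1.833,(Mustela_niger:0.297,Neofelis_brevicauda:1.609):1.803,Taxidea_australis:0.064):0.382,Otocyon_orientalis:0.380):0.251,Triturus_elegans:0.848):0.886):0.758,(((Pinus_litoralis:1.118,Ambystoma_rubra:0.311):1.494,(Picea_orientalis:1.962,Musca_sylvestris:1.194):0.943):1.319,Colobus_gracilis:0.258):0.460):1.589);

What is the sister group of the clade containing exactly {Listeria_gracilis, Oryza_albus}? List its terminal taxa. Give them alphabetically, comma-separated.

Mustela_niger, Neofelis_brevicauda, Otocyon_orientalis, Passer_palustris, Taxidea_australis, Triturus_elegans

The clade containing exactly {Listeria_gracilis, Oryza_albus} attaches to the tree at the node subtending ((Listeria_gracilis,Oryza_albus),(((Passer_palustris,(Mustela_niger,Neofelis_brevicauda),Taxidea_australis),Otocyon_orientalis),Triturus_elegans)).
The other lineage descending from that same node — the sister group — is (((Passer_palustris,(Mustela_niger,Neofelis_brevicauda),Taxidea_australis),Otocyon_orientalis),Triturus_elegans); its 6 tips in alphabetical order are the answer.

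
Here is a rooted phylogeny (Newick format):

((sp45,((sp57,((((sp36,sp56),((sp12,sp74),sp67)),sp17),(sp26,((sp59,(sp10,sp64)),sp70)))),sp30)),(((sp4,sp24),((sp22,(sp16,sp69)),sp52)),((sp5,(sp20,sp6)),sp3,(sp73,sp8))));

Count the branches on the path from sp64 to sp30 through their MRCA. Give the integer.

The MRCA of sp64 and sp30 is the node subtending ((sp57,((((sp36,sp56),((sp12,sp74),sp67)),sp17),(sp26,((sp59,(sp10,sp64)),sp70)))),sp30).
From sp64 up to that node: 7 branches. From sp30 up to the same node: 1 branch. Total: 7 + 1 = 8.

8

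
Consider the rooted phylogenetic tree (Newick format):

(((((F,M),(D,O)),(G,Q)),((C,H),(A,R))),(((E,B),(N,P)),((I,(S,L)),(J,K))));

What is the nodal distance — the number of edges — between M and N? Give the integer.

9

The MRCA of M and N is the root of the tree.
From M up to that node: 5 branches. From N up to the same node: 4 branches. Total: 5 + 4 = 9.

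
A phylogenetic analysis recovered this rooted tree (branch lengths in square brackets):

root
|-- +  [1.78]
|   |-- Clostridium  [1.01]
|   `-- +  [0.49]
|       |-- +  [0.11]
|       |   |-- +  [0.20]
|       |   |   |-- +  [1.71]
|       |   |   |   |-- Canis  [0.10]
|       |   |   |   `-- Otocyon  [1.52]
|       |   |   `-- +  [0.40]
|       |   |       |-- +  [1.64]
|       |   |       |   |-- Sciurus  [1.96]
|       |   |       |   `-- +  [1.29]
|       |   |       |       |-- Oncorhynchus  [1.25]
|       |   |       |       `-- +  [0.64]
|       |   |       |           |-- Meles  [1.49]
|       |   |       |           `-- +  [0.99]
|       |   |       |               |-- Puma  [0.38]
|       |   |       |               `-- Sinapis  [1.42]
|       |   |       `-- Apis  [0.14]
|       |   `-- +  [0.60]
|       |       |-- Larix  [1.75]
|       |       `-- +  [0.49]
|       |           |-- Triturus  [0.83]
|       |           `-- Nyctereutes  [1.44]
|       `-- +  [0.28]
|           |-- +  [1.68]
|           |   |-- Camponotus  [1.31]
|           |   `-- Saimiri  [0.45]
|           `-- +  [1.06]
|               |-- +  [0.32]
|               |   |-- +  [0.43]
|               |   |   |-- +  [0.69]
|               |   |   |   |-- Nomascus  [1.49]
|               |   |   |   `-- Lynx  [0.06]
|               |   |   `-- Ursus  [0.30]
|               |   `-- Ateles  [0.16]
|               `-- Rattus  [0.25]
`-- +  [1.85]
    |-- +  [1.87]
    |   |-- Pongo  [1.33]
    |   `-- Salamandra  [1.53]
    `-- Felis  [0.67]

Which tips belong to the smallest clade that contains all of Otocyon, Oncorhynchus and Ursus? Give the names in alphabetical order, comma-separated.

Tracing Otocyon: it sits inside (Canis,Otocyon).
Tracing Oncorhynchus: it sits inside (Oncorhynchus,(Meles,(Puma,Sinapis))).
Tracing Ursus: it sits inside ((Nomascus,Lynx),Ursus).
The smallest clade enclosing all 3 is ((((Canis,Otocyon),((Sciurus,(Oncorhynchus,(Meles,(Puma,Sinapis)))),Apis)),(Larix,(Triturus,Nyctereutes))),((Camponotus,Saimiri),((((Nomascus,Lynx),Ursus),Ateles),Rattus))); the answer is its 18 terminal taxa in alphabetical order.

Apis, Ateles, Camponotus, Canis, Larix, Lynx, Meles, Nomascus, Nyctereutes, Oncorhynchus, Otocyon, Puma, Rattus, Saimiri, Sciurus, Sinapis, Triturus, Ursus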